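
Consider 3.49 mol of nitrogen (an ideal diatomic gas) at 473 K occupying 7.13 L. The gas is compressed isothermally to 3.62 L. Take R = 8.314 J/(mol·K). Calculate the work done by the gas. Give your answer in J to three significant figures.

W ≈ -9300 J

Isothermal: W = nRT ln(V₂/V₁).
W = (3.49)(8.314)(473) × ln(3.62/7.13)
  = 13725 × -0.6778
W_by_gas = -9303 J.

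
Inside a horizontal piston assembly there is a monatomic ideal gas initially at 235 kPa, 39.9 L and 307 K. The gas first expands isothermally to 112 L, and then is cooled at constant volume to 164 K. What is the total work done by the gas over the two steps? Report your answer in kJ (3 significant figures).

Step 1 (isothermal): W = P₁V₁ ln(V₂/V₁) = (9376) ln(112/39.9) = 9678 J.
Step 2 (isochoric): W = 0 (constant volume).
W_total = 9678 + 0 = 9678 J.

W_total ≈ 9.68 kJ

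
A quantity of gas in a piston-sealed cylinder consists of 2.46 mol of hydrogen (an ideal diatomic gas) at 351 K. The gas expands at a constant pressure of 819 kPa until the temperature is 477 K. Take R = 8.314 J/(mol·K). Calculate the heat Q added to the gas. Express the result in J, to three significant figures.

Isobaric: W = nRΔT = (2.46)(8.314)(126) = 2577 J.
ΔU = nCᵥΔT with Cᵥ = 5R/2: ΔU = (2.46)(20.79)(126) = 6443 J.
Q = ΔU + W = 6443 + 2577 = 9020 J.

Q ≈ 9020 J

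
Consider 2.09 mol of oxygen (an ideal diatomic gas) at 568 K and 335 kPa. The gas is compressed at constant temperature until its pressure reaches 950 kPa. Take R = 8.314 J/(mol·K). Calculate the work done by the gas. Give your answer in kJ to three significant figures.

W ≈ -10.3 kJ

Isothermal process: W = nRT ln(V₂/V₁) = nRT ln(P₁/P₂).
W = (2.09)(8.314)(568) × ln(335/950)
  = 9870 × ln(0.3526) = 9870 × -1.042
W_by_gas = -10288 J.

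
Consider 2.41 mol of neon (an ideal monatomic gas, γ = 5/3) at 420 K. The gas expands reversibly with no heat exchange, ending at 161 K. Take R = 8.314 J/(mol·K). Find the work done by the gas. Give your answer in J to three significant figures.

W ≈ 7780 J

Adiabatic ⇒ Q = 0, so W_by = −ΔU = nCᵥ(T₁ − T₂).
Cᵥ = 3R/2 = 12.47 J/(mol·K).
W = (2.41)(12.47)(420 − 161) = 7784 J.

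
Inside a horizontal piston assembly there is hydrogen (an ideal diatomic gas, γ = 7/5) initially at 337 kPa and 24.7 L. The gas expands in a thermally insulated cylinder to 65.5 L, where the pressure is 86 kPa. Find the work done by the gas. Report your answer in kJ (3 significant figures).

W ≈ 6.73 kJ

Adiabatic: W = (P₁V₁ − P₂V₂)/(γ − 1) with γ = 7/5.
P₁V₁ = 8324 J, P₂V₂ = 5633 J.
W = (8324 − 5633) / 0.4 = 6727 J.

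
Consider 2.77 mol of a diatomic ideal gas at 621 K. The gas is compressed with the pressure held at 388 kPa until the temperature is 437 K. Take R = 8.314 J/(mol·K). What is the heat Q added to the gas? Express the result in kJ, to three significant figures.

Isobaric: W = nRΔT = (2.77)(8.314)(-184) = -4237 J.
ΔU = nCᵥΔT with Cᵥ = 5R/2: ΔU = (2.77)(20.79)(-184) = -10594 J.
Q = ΔU + W = -10594 − 4237 = -14831 J.

Q ≈ -14.8 kJ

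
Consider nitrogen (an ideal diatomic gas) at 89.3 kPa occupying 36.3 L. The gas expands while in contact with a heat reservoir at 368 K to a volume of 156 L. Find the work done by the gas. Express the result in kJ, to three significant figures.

W ≈ 4.73 kJ

Isothermal: W = nRT ln(V₂/V₁) = P₁V₁ ln(V₂/V₁).
P₁V₁ = (89.3 kPa)(36.3 L) = 3242 J.
W = 3242 × ln(156/36.3) = 3242 × 1.458
W_by_gas = 4726 J.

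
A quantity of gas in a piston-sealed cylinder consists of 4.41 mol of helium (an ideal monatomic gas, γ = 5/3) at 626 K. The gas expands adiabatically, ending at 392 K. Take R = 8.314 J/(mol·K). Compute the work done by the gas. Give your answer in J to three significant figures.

Adiabatic ⇒ Q = 0, so W_by = −ΔU = nCᵥ(T₁ − T₂).
Cᵥ = 3R/2 = 12.47 J/(mol·K).
W = (4.41)(12.47)(626 − 392) = 12869 J.

W ≈ 12900 J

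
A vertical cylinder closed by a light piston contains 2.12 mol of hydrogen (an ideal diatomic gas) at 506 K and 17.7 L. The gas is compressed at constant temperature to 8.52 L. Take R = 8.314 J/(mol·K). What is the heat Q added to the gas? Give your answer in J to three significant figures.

Isothermal ⇒ ΔU = 0, so Q = W = nRT ln(V₂/V₁).
Q = (2.12)(8.314)(506) ln(8.52/17.7) = 8919 × -0.7311 = -6521 J.

Q ≈ -6520 J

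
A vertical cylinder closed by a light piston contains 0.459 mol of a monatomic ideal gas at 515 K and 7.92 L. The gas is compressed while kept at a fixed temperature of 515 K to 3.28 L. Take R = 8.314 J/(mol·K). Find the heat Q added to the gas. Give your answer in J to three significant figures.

Isothermal ⇒ ΔU = 0, so Q = W = nRT ln(V₂/V₁).
Q = (0.459)(8.314)(515) ln(3.28/7.92) = 1965 × -0.8815 = -1733 J.

Q ≈ -1730 J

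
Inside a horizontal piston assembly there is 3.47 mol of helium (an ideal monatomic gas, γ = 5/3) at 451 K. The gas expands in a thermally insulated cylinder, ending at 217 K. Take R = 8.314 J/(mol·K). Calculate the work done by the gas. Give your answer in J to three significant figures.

Adiabatic ⇒ Q = 0, so W_by = −ΔU = nCᵥ(T₁ − T₂).
Cᵥ = 3R/2 = 12.47 J/(mol·K).
W = (3.47)(12.47)(451 − 217) = 10126 J.

W ≈ 10100 J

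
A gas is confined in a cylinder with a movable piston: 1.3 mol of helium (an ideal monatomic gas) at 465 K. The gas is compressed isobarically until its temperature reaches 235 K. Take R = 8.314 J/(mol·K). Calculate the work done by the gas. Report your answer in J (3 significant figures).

W ≈ -2490 J

Isobaric: W = P ΔV = nR ΔT.
W = (1.3)(8.314)(235 − 465) = -2486 J.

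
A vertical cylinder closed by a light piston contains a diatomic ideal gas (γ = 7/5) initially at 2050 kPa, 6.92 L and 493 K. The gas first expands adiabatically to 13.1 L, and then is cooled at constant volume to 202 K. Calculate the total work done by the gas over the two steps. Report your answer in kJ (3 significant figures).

W_total ≈ 7.99 kJ

Step 1 (adiabatic): W = (P₁V₁ − P₂V₂)/(γ−1) = (14186 − 10990)/0.4 = 7990 J.
Step 2 (isochoric): W = 0 (constant volume).
W_total = 7990 + 0 = 7990 J.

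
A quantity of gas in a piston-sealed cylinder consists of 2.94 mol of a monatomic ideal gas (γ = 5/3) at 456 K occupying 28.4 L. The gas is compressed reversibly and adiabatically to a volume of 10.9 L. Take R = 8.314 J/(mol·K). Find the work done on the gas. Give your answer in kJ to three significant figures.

Adiabatic: TV^(γ−1) = const with γ = 5/3.
T₂ = T₁ (V₁/V₂)^(γ−1) = 456 × (28.4/10.9)^0.667 = 456 × 1.893 = 863.4 K.
W_by = nCᵥ(T₁ − T₂) = (2.94)(12.47)(456 − 863.4) = -14938 J.
Work on gas = −W_by = 14938 J.

W ≈ 14.9 kJ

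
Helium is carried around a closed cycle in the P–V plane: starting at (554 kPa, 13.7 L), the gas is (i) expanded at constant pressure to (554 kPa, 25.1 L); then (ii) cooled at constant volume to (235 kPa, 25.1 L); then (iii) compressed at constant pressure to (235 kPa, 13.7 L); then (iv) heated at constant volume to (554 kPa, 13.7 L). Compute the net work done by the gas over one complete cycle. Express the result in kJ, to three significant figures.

W_net ≈ 3.64 kJ

Constant-volume legs do no work.
W(i) = (554)(25.1 − 13.7) = 6316 J; W(iii) = (235)(13.7 − 25.1) = -2679 J.
W_net = 6316 − 2679 = 3637 J (the clockwise enclosed area).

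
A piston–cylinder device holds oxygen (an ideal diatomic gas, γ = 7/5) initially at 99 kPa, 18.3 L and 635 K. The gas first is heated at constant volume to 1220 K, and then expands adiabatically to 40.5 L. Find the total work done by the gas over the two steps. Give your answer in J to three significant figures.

W_total ≈ 2370 J

Step 1 (isochoric): W = 0 (constant volume).
After step 1: P = 190.2 kPa (V unchanged).
Step 2 (adiabatic): W = (P₁V₁ − P₂V₂)/(γ−1) = (3481 − 2533)/0.4 = 2369 J.
W_total = 0 + 2369 = 2369 J.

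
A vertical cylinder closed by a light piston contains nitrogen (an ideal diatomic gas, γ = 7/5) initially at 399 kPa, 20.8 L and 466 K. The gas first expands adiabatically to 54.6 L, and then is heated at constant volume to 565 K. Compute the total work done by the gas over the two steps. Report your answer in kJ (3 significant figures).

W_total ≈ 6.64 kJ

Step 1 (adiabatic): W = (P₁V₁ − P₂V₂)/(γ−1) = (8299 − 5641)/0.4 = 6645 J.
Step 2 (isochoric): W = 0 (constant volume).
W_total = 6645 + 0 = 6645 J.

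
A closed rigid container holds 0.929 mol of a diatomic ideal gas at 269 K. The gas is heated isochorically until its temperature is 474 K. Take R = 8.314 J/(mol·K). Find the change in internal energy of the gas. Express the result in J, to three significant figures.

Constant volume ⇒ W = 0, so Q = ΔU = nCᵥΔT with Cᵥ = 5R/2 = 20.79 J/(mol·K).
ΔU = (0.929)(20.79)(474 − 269) = 3958 J.

ΔU ≈ 3960 J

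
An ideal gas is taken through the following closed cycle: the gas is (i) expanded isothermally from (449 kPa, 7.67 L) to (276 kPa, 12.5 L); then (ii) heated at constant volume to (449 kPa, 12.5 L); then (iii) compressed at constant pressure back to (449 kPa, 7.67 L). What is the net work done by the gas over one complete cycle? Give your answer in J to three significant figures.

W_net ≈ -487 J

Leg (i): W = PᵢVᵢ ln(V_f/Vᵢ) = (3444) ln(12.5/7.67) = 1682 J.
Leg (ii): W = 0.
Leg (iii): W = PΔV = (449)(7.67 − 12.5) = -2169 J.
W_net = 1682 − 2169 = -486.7 J.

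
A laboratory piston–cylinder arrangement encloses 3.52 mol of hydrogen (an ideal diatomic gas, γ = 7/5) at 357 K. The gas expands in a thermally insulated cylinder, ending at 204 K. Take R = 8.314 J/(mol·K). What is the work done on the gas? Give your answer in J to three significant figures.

W ≈ -11200 J

Adiabatic ⇒ Q = 0, so W_by = −ΔU = nCᵥ(T₁ − T₂).
Cᵥ = 5R/2 = 20.79 J/(mol·K).
W = (3.52)(20.79)(357 − 204) = 11194 J.
Work on gas = −W_by = -11194 J.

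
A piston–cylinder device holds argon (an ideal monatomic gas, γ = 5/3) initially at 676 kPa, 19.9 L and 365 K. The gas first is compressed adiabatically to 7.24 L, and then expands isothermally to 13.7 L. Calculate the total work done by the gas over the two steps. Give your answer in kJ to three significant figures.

Step 1 (adiabatic): W = (P₁V₁ − P₂V₂)/(γ−1) = (13452 − 26396)/0.667 = -19416 J.
After step 1: P = 3646 kPa, V = 7.24 L, T = 716.2 K.
Step 2 (isothermal): W = P₁V₁ ln(V₂/V₁) = (26396) ln(13.7/7.24) = 16835 J.
W_total = -19416 + 16835 = -2581 J.

W_total ≈ -2.58 kJ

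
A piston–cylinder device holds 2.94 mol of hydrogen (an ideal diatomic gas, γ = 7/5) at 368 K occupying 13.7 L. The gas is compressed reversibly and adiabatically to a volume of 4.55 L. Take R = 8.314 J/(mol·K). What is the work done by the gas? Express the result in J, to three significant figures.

Adiabatic: TV^(γ−1) = const with γ = 7/5.
T₂ = T₁ (V₁/V₂)^(γ−1) = 368 × (13.7/4.55)^0.4 = 368 × 1.554 = 571.9 K.
W_by = nCᵥ(T₁ − T₂) = (2.94)(20.79)(368 − 571.9) = -12461 J.

W ≈ -12500 J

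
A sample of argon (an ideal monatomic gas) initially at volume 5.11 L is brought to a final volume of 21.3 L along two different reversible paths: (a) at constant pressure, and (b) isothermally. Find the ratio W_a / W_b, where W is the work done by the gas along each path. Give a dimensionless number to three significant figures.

W_a / W_b ≈ 2.22

Path (a) isobaric: W = P₁(V₂ − V₁) → W_a/(P₁V₁) = 3.168.
Path (b) isothermal: W = P₁V₁ ln(V₂/V₁) → W_b/(P₁V₁) = 1.428.
W_a / W_b = 3.168 / 1.428 = 2.219.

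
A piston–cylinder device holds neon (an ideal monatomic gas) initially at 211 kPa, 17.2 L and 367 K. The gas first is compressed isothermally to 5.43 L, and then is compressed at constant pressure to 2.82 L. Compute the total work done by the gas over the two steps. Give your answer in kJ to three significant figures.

Step 1 (isothermal): W = P₁V₁ ln(V₂/V₁) = (3629) ln(5.43/17.2) = -4184 J.
After step 1: P = 668.4 kPa, V = 5.43 L, T = 367 K.
Step 2 (isobaric): W = PΔV = (668.4 kPa)(2.82 − 5.43 L) = -1744 J.
W_total = -4184 − 1744 = -5929 J.

W_total ≈ -5.93 kJ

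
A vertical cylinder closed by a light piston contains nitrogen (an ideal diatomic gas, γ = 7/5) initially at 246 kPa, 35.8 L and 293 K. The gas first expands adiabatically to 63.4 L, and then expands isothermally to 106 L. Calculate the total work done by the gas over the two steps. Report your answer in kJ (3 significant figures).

Step 1 (adiabatic): W = (P₁V₁ − P₂V₂)/(γ−1) = (8807 − 7007)/0.4 = 4499 J.
After step 1: P = 110.5 kPa, V = 63.4 L, T = 233.1 K.
Step 2 (isothermal): W = P₁V₁ ln(V₂/V₁) = (7007) ln(106/63.4) = 3601 J.
W_total = 4499 + 3601 = 8101 J.

W_total ≈ 8.10 kJ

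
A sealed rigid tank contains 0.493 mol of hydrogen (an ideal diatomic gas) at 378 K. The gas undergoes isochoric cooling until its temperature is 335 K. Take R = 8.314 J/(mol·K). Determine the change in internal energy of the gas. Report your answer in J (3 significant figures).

Constant volume ⇒ W = 0, so Q = ΔU = nCᵥΔT with Cᵥ = 5R/2 = 20.79 J/(mol·K).
ΔU = (0.493)(20.79)(335 − 378) = -440.6 J.

ΔU ≈ -441 J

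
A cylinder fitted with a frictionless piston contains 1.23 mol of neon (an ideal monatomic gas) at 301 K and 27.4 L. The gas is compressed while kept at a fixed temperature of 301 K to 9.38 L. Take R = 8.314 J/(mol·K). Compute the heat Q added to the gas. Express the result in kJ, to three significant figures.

Isothermal ⇒ ΔU = 0, so Q = W = nRT ln(V₂/V₁).
Q = (1.23)(8.314)(301) ln(9.38/27.4) = 3078 × -1.072 = -3300 J.

Q ≈ -3.30 kJ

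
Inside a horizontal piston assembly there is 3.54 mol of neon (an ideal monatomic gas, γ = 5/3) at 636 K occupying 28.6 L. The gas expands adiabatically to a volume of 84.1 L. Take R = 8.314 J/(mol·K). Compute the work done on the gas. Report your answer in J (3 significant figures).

W ≈ -14400 J

Adiabatic: TV^(γ−1) = const with γ = 5/3.
T₂ = T₁ (V₁/V₂)^(γ−1) = 636 × (28.6/84.1)^0.667 = 636 × 0.4872 = 309.9 K.
W_by = nCᵥ(T₁ − T₂) = (3.54)(12.47)(636 − 309.9) = 14398 J.
Work on gas = −W_by = -14398 J.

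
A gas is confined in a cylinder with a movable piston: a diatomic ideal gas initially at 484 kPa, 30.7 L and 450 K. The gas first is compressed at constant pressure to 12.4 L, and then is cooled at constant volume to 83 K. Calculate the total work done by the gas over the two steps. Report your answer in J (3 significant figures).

W_total ≈ -8860 J

Step 1 (isobaric): W = PΔV = (484 kPa)(12.4 − 30.7 L) = -8857 J.
Step 2 (isochoric): W = 0 (constant volume).
W_total = -8857 + 0 = -8857 J.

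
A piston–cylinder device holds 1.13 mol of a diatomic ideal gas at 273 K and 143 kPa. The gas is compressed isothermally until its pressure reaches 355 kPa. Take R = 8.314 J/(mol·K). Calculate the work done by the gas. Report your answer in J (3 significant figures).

W ≈ -2330 J

Isothermal process: W = nRT ln(V₂/V₁) = nRT ln(P₁/P₂).
W = (1.13)(8.314)(273) × ln(143/355)
  = 2565 × ln(0.4028) = 2565 × -0.9093
W_by_gas = -2332 J.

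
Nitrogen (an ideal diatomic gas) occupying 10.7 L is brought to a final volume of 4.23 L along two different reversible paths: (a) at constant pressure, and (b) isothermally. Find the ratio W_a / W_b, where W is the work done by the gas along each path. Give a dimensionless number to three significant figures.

W_a / W_b ≈ 0.652

Path (a) isobaric: W = P₁(V₂ − V₁) → W_a/(P₁V₁) = -0.6047.
Path (b) isothermal: W = P₁V₁ ln(V₂/V₁) → W_b/(P₁V₁) = -0.928.
W_a / W_b = -0.6047 / -0.928 = 0.6516.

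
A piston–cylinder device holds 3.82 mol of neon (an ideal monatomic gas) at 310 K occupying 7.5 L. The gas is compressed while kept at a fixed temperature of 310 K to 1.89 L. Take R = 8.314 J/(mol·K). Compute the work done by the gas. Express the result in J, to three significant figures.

Isothermal: W = nRT ln(V₂/V₁).
W = (3.82)(8.314)(310) × ln(1.89/7.5)
  = 9845 × -1.378
W_by_gas = -13570 J.

W ≈ -13600 J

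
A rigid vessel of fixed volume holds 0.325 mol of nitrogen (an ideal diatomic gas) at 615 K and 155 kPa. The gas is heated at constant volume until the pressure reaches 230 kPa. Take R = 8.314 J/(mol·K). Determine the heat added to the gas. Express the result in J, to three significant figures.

Q ≈ 2010 J

Constant volume ⇒ W = 0, so Q = ΔU = nCᵥΔT with Cᵥ = 5R/2 = 20.79 J/(mol·K).
At constant V, T₂/T₁ = P₂/P₁ ⇒ ΔT = T₁(P₂/P₁ − 1) = 615·(230/155 − 1) = 297.6 K.
ΔU = (0.325)(20.79)(297.6) = 2010 J.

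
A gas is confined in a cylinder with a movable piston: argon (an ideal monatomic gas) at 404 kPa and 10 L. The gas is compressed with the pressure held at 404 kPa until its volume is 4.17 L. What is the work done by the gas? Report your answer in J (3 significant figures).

W ≈ -2360 J

Isobaric: W = P ΔV.
W = (404 kPa)(4.17 − 10 L) = (404)(-5.83) = -2355 J.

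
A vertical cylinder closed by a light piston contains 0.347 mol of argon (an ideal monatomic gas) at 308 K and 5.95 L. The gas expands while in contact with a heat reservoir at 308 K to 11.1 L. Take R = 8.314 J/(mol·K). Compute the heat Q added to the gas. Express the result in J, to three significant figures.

Isothermal ⇒ ΔU = 0, so Q = W = nRT ln(V₂/V₁).
Q = (0.347)(8.314)(308) ln(11.1/5.95) = 888.6 × 0.6236 = 554.1 J.

Q ≈ 554 J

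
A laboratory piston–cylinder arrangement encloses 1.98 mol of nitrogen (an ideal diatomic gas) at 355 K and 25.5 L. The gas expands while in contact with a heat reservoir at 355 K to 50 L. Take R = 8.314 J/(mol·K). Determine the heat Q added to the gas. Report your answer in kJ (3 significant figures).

Isothermal ⇒ ΔU = 0, so Q = W = nRT ln(V₂/V₁).
Q = (1.98)(8.314)(355) ln(50/25.5) = 5844 × 0.6733 = 3935 J.

Q ≈ 3.93 kJ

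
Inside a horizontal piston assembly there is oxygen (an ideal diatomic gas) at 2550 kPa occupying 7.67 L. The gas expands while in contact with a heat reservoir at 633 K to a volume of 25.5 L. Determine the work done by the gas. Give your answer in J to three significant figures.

W ≈ 23500 J

Isothermal: W = nRT ln(V₂/V₁) = P₁V₁ ln(V₂/V₁).
P₁V₁ = (2550 kPa)(7.67 L) = 19558 J.
W = 19558 × ln(25.5/7.67) = 19558 × 1.201
W_by_gas = 23497 J.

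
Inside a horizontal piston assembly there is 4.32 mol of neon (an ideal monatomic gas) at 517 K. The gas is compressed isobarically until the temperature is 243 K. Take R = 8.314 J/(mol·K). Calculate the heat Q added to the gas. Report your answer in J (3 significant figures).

Isobaric: W = nRΔT = (4.32)(8.314)(-274) = -9841 J.
ΔU = nCᵥΔT with Cᵥ = 3R/2: ΔU = (4.32)(12.47)(-274) = -14762 J.
Q = ΔU + W = -14762 − 9841 = -24603 J.

Q ≈ -24600 J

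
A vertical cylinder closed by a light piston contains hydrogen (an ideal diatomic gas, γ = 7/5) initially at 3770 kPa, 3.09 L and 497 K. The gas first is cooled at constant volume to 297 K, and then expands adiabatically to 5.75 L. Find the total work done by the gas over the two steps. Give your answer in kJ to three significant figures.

W_total ≈ 3.83 kJ

Step 1 (isochoric): W = 0 (constant volume).
After step 1: P = 2253 kPa (V unchanged).
Step 2 (adiabatic): W = (P₁V₁ − P₂V₂)/(γ−1) = (6961 − 5430)/0.4 = 3828 J.
W_total = 0 + 3828 = 3828 J.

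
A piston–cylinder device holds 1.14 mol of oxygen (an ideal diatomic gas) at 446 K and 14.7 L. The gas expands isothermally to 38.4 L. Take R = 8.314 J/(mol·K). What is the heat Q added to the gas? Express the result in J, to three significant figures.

Q ≈ 4060 J

Isothermal ⇒ ΔU = 0, so Q = W = nRT ln(V₂/V₁).
Q = (1.14)(8.314)(446) ln(38.4/14.7) = 4227 × 0.9602 = 4059 J.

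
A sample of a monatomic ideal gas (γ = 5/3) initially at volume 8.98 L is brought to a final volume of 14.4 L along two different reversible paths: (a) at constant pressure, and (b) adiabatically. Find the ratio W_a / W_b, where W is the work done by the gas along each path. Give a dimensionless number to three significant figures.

W_a / W_b ≈ 1.49

Path (a) isobaric: W = P₁(V₂ − V₁) → W_a/(P₁V₁) = 0.6036.
Path (b) adiabatic: W = P₁V₁(1 − (V₁/V₂)^(γ−1))/(γ−1) → W_b/(P₁V₁) = 0.4051.
W_a / W_b = 0.6036 / 0.4051 = 1.49.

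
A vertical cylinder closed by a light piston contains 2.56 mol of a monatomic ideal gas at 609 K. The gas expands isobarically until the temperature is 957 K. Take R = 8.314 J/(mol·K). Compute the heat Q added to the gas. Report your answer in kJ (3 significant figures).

Isobaric: W = nRΔT = (2.56)(8.314)(348) = 7407 J.
ΔU = nCᵥΔT with Cᵥ = 3R/2: ΔU = (2.56)(12.47)(348) = 11110 J.
Q = ΔU + W = 11110 + 7407 = 18517 J.

Q ≈ 18.5 kJ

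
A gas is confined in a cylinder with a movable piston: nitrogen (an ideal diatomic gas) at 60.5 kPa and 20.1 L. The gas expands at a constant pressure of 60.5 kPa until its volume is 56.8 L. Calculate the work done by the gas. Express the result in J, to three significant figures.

W ≈ 2220 J

Isobaric: W = P ΔV.
W = (60.5 kPa)(56.8 − 20.1 L) = (60.5)(36.7) = 2220 J.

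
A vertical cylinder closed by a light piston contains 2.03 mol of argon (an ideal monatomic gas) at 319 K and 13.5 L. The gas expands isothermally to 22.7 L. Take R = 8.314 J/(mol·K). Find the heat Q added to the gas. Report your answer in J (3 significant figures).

Q ≈ 2800 J

Isothermal ⇒ ΔU = 0, so Q = W = nRT ln(V₂/V₁).
Q = (2.03)(8.314)(319) ln(22.7/13.5) = 5384 × 0.5197 = 2798 J.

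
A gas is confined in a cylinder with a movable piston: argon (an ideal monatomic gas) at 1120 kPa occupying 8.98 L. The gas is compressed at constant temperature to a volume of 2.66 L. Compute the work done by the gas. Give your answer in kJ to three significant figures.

W ≈ -12.2 kJ

Isothermal: W = nRT ln(V₂/V₁) = P₁V₁ ln(V₂/V₁).
P₁V₁ = (1120 kPa)(8.98 L) = 10058 J.
W = 10058 × ln(2.66/8.98) = 10058 × -1.217
W_by_gas = -12237 J.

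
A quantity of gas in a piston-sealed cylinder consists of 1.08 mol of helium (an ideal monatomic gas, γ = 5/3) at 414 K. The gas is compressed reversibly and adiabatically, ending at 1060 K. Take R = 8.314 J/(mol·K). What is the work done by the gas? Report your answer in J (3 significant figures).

W ≈ -8700 J

Adiabatic ⇒ Q = 0, so W_by = −ΔU = nCᵥ(T₁ − T₂).
Cᵥ = 3R/2 = 12.47 J/(mol·K).
W = (1.08)(12.47)(414 − 1060) = -8701 J.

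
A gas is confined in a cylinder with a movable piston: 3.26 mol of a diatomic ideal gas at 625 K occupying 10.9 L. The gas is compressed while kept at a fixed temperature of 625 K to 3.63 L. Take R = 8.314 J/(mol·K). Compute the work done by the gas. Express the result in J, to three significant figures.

W ≈ -18600 J

Isothermal: W = nRT ln(V₂/V₁).
W = (3.26)(8.314)(625) × ln(3.63/10.9)
  = 16940 × -1.1
W_by_gas = -18626 J.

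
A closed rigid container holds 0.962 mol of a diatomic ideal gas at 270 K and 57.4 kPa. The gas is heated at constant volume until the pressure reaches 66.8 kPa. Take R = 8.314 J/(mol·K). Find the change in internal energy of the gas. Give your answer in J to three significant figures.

Constant volume ⇒ W = 0, so Q = ΔU = nCᵥΔT with Cᵥ = 5R/2 = 20.79 J/(mol·K).
At constant V, T₂/T₁ = P₂/P₁ ⇒ ΔT = T₁(P₂/P₁ − 1) = 270·(66.8/57.4 − 1) = 44.22 K.
ΔU = (0.962)(20.79)(44.22) = 884.1 J.

ΔU ≈ 884 J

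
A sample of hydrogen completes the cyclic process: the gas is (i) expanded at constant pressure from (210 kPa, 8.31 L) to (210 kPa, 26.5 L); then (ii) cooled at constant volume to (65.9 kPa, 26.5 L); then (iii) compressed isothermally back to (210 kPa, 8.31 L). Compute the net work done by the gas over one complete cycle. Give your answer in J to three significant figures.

W_net ≈ 1790 J

Leg (i): W = PΔV = (210)(26.5 − 8.31) = 3820 J.
Leg (ii): W = 0.
Leg (iii): W = PᵢVᵢ ln(V_f/Vᵢ) = (1746) ln(8.31/26.5) = -2025 J.
W_net = 3820 − 2025 = 1795 J.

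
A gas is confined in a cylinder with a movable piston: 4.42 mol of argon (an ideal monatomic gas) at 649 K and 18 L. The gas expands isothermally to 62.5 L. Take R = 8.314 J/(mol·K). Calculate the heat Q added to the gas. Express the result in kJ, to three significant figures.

Q ≈ 29.7 kJ

Isothermal ⇒ ΔU = 0, so Q = W = nRT ln(V₂/V₁).
Q = (4.42)(8.314)(649) ln(62.5/18) = 23849 × 1.245 = 29688 J.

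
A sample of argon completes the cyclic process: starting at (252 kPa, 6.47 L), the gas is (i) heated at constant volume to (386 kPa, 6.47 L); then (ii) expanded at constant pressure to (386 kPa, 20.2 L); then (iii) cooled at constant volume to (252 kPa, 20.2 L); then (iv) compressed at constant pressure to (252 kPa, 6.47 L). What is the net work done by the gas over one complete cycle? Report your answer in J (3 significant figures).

W_net ≈ 1840 J

Constant-volume legs do no work.
W(ii) = (386)(20.2 − 6.47) = 5300 J; W(iv) = (252)(6.47 − 20.2) = -3460 J.
W_net = 5300 − 3460 = 1840 J (the clockwise enclosed area).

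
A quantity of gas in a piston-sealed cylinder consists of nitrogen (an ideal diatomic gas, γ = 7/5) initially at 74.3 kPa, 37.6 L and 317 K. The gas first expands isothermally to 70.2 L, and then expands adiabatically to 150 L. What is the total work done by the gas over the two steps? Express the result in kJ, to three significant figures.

Step 1 (isothermal): W = P₁V₁ ln(V₂/V₁) = (2794) ln(70.2/37.6) = 1744 J.
After step 1: P = 39.8 kPa, V = 70.2 L, T = 317 K.
Step 2 (adiabatic): W = (P₁V₁ − P₂V₂)/(γ−1) = (2794 − 2062)/0.4 = 1829 J.
W_total = 1744 + 1829 = 3574 J.

W_total ≈ 3.57 kJ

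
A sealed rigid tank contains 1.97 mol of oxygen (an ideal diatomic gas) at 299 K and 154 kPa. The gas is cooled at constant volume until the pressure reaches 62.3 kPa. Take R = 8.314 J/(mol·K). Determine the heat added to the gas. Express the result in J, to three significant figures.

Q ≈ -7290 J

Constant volume ⇒ W = 0, so Q = ΔU = nCᵥΔT with Cᵥ = 5R/2 = 20.79 J/(mol·K).
At constant V, T₂/T₁ = P₂/P₁ ⇒ ΔT = T₁(P₂/P₁ − 1) = 299·(62.3/154 − 1) = -178 K.
ΔU = (1.97)(20.79)(-178) = -7290 J.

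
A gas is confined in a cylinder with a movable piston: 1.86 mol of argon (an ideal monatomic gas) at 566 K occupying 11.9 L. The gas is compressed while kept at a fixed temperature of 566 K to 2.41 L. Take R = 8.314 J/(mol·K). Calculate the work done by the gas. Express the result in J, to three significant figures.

W ≈ -14000 J

Isothermal: W = nRT ln(V₂/V₁).
W = (1.86)(8.314)(566) × ln(2.41/11.9)
  = 8753 × -1.597
W_by_gas = -13977 J.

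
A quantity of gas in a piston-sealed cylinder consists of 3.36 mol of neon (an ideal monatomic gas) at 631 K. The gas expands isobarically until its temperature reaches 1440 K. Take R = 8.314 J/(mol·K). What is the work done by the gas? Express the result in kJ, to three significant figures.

Isobaric: W = P ΔV = nR ΔT.
W = (3.36)(8.314)(1440 − 631) = 22599 J.

W ≈ 22.6 kJ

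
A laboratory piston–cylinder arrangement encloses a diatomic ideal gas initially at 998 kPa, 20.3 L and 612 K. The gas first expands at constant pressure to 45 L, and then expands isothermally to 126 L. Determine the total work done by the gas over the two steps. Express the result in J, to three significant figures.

W_total ≈ 70900 J

Step 1 (isobaric): W = PΔV = (998 kPa)(45 − 20.3 L) = 24651 J.
After step 1: P = 998 kPa, V = 45 L, T = 1357 K.
Step 2 (isothermal): W = P₁V₁ ln(V₂/V₁) = (44910) ln(126/45) = 46240 J.
W_total = 24651 + 46240 = 70891 J.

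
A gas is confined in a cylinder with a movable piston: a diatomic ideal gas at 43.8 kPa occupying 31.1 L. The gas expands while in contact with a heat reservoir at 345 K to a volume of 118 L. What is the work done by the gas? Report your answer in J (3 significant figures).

W ≈ 1820 J

Isothermal: W = nRT ln(V₂/V₁) = P₁V₁ ln(V₂/V₁).
P₁V₁ = (43.8 kPa)(31.1 L) = 1362 J.
W = 1362 × ln(118/31.1) = 1362 × 1.333
W_by_gas = 1816 J.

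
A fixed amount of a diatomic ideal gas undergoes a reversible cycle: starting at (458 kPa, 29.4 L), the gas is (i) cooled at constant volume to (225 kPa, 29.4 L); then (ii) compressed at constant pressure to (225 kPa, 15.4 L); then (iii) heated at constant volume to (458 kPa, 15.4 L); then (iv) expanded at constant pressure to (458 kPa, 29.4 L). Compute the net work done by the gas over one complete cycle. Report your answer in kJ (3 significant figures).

Constant-volume legs do no work.
W(ii) = (225)(15.4 − 29.4) = -3150 J; W(iv) = (458)(29.4 − 15.4) = 6412 J.
W_net = -3150 + 6412 = 3262 J (the clockwise enclosed area).

W_net ≈ 3.26 kJ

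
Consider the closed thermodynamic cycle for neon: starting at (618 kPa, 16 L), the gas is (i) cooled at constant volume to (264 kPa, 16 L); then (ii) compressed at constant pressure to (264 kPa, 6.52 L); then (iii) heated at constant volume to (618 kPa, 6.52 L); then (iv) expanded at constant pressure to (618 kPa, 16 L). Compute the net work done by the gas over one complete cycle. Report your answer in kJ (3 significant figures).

Constant-volume legs do no work.
W(ii) = (264)(6.52 − 16) = -2503 J; W(iv) = (618)(16 − 6.52) = 5859 J.
W_net = -2503 + 5859 = 3356 J (the clockwise enclosed area).

W_net ≈ 3.36 kJ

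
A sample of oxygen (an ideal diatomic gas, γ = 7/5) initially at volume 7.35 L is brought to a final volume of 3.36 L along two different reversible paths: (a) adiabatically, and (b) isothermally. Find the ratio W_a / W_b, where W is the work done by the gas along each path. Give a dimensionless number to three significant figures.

Path (a) adiabatic: W = P₁V₁(1 − (V₁/V₂)^(γ−1))/(γ−1) → W_a/(P₁V₁) = -0.9192.
Path (b) isothermal: W = P₁V₁ ln(V₂/V₁) → W_b/(P₁V₁) = -0.7828.
W_a / W_b = -0.9192 / -0.7828 = 1.174.

W_a / W_b ≈ 1.17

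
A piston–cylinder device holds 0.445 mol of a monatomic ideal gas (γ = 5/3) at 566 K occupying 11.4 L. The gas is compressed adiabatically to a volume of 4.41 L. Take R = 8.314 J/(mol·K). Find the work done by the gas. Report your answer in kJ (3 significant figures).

W ≈ -2.78 kJ

Adiabatic: TV^(γ−1) = const with γ = 5/3.
T₂ = T₁ (V₁/V₂)^(γ−1) = 566 × (11.4/4.41)^0.667 = 566 × 1.884 = 1066 K.
W_by = nCᵥ(T₁ − T₂) = (0.445)(12.47)(566 − 1066) = -2775 J.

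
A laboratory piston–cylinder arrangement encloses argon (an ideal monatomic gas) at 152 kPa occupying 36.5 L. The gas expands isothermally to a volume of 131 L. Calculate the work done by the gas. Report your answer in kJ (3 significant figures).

W ≈ 7.09 kJ

Isothermal: W = nRT ln(V₂/V₁) = P₁V₁ ln(V₂/V₁).
P₁V₁ = (152 kPa)(36.5 L) = 5548 J.
W = 5548 × ln(131/36.5) = 5548 × 1.278
W_by_gas = 7090 J.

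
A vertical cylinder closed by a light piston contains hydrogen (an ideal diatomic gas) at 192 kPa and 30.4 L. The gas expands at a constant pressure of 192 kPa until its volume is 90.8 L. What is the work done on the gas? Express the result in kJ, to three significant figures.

Isobaric: W = P ΔV.
W = (192 kPa)(90.8 − 30.4 L) = (192)(60.4) = 11597 J.
Work on gas = −W_by = -11597 J.

W ≈ -11.6 kJ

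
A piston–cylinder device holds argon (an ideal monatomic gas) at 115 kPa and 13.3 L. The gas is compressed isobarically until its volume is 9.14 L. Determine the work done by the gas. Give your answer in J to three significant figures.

Isobaric: W = P ΔV.
W = (115 kPa)(9.14 − 13.3 L) = (115)(-4.16) = -478.4 J.

W ≈ -478 J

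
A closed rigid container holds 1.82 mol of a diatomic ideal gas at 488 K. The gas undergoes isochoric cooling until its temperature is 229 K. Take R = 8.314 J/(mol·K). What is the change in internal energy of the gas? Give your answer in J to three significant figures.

ΔU ≈ -9800 J

Constant volume ⇒ W = 0, so Q = ΔU = nCᵥΔT with Cᵥ = 5R/2 = 20.79 J/(mol·K).
ΔU = (1.82)(20.79)(229 − 488) = -9798 J.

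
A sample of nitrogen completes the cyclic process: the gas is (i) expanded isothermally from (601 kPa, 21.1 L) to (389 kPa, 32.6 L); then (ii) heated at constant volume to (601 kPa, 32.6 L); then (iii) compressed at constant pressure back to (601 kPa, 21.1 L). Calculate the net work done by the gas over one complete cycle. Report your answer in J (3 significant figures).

W_net ≈ -1390 J

Leg (i): W = PᵢVᵢ ln(V_f/Vᵢ) = (12681) ln(32.6/21.1) = 5517 J.
Leg (ii): W = 0.
Leg (iii): W = PΔV = (601)(21.1 − 32.6) = -6912 J.
W_net = 5517 − 6912 = -1395 J.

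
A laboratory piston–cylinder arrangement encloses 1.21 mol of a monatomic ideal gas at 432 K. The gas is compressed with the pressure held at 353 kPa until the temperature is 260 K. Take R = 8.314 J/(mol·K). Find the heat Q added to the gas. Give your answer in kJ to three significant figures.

Q ≈ -4.33 kJ

Isobaric: W = nRΔT = (1.21)(8.314)(-172) = -1730 J.
ΔU = nCᵥΔT with Cᵥ = 3R/2: ΔU = (1.21)(12.47)(-172) = -2595 J.
Q = ΔU + W = -2595 − 1730 = -4326 J.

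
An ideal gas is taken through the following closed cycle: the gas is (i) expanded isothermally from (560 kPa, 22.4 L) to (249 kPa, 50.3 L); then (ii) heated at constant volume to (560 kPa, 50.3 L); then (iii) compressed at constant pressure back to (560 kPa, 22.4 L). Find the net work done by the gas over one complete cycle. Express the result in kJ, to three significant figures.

W_net ≈ -5.48 kJ

Leg (i): W = PᵢVᵢ ln(V_f/Vᵢ) = (12544) ln(50.3/22.4) = 10147 J.
Leg (ii): W = 0.
Leg (iii): W = PΔV = (560)(22.4 − 50.3) = -15624 J.
W_net = 10147 − 15624 = -5477 J.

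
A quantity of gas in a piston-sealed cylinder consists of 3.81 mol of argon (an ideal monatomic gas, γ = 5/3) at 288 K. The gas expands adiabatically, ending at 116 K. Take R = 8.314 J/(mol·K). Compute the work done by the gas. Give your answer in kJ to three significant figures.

W ≈ 8.17 kJ

Adiabatic ⇒ Q = 0, so W_by = −ΔU = nCᵥ(T₁ − T₂).
Cᵥ = 3R/2 = 12.47 J/(mol·K).
W = (3.81)(12.47)(288 − 116) = 8172 J.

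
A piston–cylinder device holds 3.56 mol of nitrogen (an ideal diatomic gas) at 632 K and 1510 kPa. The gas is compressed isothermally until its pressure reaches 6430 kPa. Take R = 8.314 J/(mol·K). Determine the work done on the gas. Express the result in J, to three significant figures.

Isothermal process: W = nRT ln(V₂/V₁) = nRT ln(P₁/P₂).
W = (3.56)(8.314)(632) × ln(1510/6430)
  = 18706 × ln(0.2348) = 18706 × -1.449
W_by_gas = -27102 J; work on gas = −W_by = 27102 J.

W ≈ 27100 J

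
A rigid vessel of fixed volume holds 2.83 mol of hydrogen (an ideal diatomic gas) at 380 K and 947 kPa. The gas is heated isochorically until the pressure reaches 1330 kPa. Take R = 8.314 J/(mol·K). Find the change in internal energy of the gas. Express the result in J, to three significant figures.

ΔU ≈ 9040 J

Constant volume ⇒ W = 0, so Q = ΔU = nCᵥΔT with Cᵥ = 5R/2 = 20.79 J/(mol·K).
At constant V, T₂/T₁ = P₂/P₁ ⇒ ΔT = T₁(P₂/P₁ − 1) = 380·(1330/947 − 1) = 153.7 K.
ΔU = (2.83)(20.79)(153.7) = 9040 J.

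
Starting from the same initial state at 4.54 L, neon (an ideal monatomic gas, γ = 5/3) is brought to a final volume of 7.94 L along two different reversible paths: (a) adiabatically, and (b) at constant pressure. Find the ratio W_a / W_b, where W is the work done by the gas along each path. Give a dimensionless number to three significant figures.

W_a / W_b ≈ 0.623

Path (a) adiabatic: W = P₁V₁(1 − (V₁/V₂)^(γ−1))/(γ−1) → W_a/(P₁V₁) = 0.4666.
Path (b) isobaric: W = P₁(V₂ − V₁) → W_b/(P₁V₁) = 0.7489.
W_a / W_b = 0.4666 / 0.7489 = 0.6231.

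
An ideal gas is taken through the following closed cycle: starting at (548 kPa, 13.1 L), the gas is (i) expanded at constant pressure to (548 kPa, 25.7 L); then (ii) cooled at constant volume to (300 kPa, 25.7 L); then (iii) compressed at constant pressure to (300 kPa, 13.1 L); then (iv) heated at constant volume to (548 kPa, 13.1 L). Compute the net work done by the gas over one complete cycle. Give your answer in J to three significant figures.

Constant-volume legs do no work.
W(i) = (548)(25.7 − 13.1) = 6905 J; W(iii) = (300)(13.1 − 25.7) = -3780 J.
W_net = 6905 − 3780 = 3125 J (the clockwise enclosed area).

W_net ≈ 3120 J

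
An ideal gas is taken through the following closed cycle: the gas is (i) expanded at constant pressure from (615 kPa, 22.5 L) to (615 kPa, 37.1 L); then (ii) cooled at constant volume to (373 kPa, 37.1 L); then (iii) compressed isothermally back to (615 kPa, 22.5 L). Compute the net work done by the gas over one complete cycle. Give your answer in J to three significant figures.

Leg (i): W = PΔV = (615)(37.1 − 22.5) = 8979 J.
Leg (ii): W = 0.
Leg (iii): W = PᵢVᵢ ln(V_f/Vᵢ) = (13838) ln(22.5/37.1) = -6921 J.
W_net = 8979 − 6921 = 2058 J.

W_net ≈ 2060 J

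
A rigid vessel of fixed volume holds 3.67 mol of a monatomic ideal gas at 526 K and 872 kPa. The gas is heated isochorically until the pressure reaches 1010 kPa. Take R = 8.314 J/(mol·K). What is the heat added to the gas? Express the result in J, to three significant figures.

Constant volume ⇒ W = 0, so Q = ΔU = nCᵥΔT with Cᵥ = 3R/2 = 12.47 J/(mol·K).
At constant V, T₂/T₁ = P₂/P₁ ⇒ ΔT = T₁(P₂/P₁ − 1) = 526·(1010/872 − 1) = 83.24 K.
ΔU = (3.67)(12.47)(83.24) = 3810 J.

Q ≈ 3810 J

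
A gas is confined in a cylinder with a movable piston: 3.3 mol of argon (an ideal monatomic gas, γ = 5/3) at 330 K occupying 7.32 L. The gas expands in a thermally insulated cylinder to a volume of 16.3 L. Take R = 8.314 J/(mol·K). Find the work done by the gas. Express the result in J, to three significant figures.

Adiabatic: TV^(γ−1) = const with γ = 5/3.
T₂ = T₁ (V₁/V₂)^(γ−1) = 330 × (7.32/16.3)^0.667 = 330 × 0.5864 = 193.5 K.
W_by = nCᵥ(T₁ − T₂) = (3.3)(12.47)(330 − 193.5) = 5617 J.

W ≈ 5620 J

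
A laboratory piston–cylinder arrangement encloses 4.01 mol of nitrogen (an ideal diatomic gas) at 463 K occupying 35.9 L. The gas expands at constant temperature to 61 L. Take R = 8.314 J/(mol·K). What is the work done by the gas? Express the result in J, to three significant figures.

W ≈ 8180 J

Isothermal: W = nRT ln(V₂/V₁).
W = (4.01)(8.314)(463) × ln(61/35.9)
  = 15436 × 0.5301
W_by_gas = 8183 J.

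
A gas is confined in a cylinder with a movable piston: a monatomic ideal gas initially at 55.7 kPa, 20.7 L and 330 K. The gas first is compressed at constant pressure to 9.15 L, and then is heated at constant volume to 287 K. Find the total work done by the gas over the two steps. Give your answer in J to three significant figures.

W_total ≈ -643 J

Step 1 (isobaric): W = PΔV = (55.7 kPa)(9.15 − 20.7 L) = -643.3 J.
Step 2 (isochoric): W = 0 (constant volume).
W_total = -643.3 + 0 = -643.3 J.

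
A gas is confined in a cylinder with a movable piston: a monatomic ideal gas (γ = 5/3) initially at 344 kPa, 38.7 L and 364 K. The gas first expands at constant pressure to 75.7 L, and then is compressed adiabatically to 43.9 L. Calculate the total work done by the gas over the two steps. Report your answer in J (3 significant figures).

Step 1 (isobaric): W = PΔV = (344 kPa)(75.7 − 38.7 L) = 12728 J.
After step 1: P = 344 kPa, V = 75.7 L, T = 712 K.
Step 2 (adiabatic): W = (P₁V₁ − P₂V₂)/(γ−1) = (26041 − 37446)/0.667 = -17108 J.
W_total = 12728 − 17108 = -4380 J.

W_total ≈ -4380 J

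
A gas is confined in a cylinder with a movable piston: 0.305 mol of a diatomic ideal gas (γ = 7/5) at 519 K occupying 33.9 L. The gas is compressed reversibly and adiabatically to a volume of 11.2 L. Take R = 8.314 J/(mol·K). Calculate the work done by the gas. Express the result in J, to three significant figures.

W ≈ -1830 J

Adiabatic: TV^(γ−1) = const with γ = 7/5.
T₂ = T₁ (V₁/V₂)^(γ−1) = 519 × (33.9/11.2)^0.4 = 519 × 1.557 = 808.3 K.
W_by = nCᵥ(T₁ − T₂) = (0.305)(20.79)(519 − 808.3) = -1834 J.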